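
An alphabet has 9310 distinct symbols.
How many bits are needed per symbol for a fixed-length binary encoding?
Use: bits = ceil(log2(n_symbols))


log2(9310) = 13.1846
Bracket: 2^13 = 8192 < 9310 <= 2^14 = 16384
So ceil(log2(9310)) = 14

bits = ceil(log2(9310)) = ceil(13.1846) = 14 bits


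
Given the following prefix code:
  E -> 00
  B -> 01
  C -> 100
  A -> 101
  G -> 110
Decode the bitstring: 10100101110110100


Decoding step by step:
Bits 101 -> A
Bits 00 -> E
Bits 101 -> A
Bits 110 -> G
Bits 110 -> G
Bits 100 -> C


Decoded message: AEAGGC


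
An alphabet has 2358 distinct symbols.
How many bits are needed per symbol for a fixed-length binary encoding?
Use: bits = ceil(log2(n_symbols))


log2(2358) = 11.2033
Bracket: 2^11 = 2048 < 2358 <= 2^12 = 4096
So ceil(log2(2358)) = 12

bits = ceil(log2(2358)) = ceil(11.2033) = 12 bits


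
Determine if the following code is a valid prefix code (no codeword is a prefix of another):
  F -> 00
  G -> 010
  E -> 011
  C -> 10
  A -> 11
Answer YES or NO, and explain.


Checking each pair (does one codeword prefix another?):
  F='00' vs G='010': no prefix
  F='00' vs E='011': no prefix
  F='00' vs C='10': no prefix
  F='00' vs A='11': no prefix
  G='010' vs F='00': no prefix
  G='010' vs E='011': no prefix
  G='010' vs C='10': no prefix
  G='010' vs A='11': no prefix
  E='011' vs F='00': no prefix
  E='011' vs G='010': no prefix
  E='011' vs C='10': no prefix
  E='011' vs A='11': no prefix
  C='10' vs F='00': no prefix
  C='10' vs G='010': no prefix
  C='10' vs E='011': no prefix
  C='10' vs A='11': no prefix
  A='11' vs F='00': no prefix
  A='11' vs G='010': no prefix
  A='11' vs E='011': no prefix
  A='11' vs C='10': no prefix
No violation found over all pairs.

YES -- this is a valid prefix code. No codeword is a prefix of any other codeword.


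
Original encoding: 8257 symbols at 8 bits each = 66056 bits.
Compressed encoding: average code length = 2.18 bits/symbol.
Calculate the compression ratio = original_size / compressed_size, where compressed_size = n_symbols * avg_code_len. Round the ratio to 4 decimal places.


original_size = n_symbols * orig_bits = 8257 * 8 = 66056 bits
compressed_size = n_symbols * avg_code_len = 8257 * 2.18 = 18000.26 bits
ratio = original_size / compressed_size = 66056 / 18000.26 = 3.6697

Compression ratio = 3.6697


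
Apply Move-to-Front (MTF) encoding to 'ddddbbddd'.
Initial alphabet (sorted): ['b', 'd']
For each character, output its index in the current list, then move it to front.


MTF encoding:
'd': index 1 in ['b', 'd'] -> ['d', 'b']
'd': index 0 in ['d', 'b'] -> ['d', 'b']
'd': index 0 in ['d', 'b'] -> ['d', 'b']
'd': index 0 in ['d', 'b'] -> ['d', 'b']
'b': index 1 in ['d', 'b'] -> ['b', 'd']
'b': index 0 in ['b', 'd'] -> ['b', 'd']
'd': index 1 in ['b', 'd'] -> ['d', 'b']
'd': index 0 in ['d', 'b'] -> ['d', 'b']
'd': index 0 in ['d', 'b'] -> ['d', 'b']


Output: [1, 0, 0, 0, 1, 0, 1, 0, 0]


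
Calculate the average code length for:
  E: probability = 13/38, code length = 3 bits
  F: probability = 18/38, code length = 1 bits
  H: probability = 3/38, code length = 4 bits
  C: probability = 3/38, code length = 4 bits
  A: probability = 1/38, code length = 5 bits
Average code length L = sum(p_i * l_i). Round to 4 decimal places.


Weighted contributions p_i * l_i:
  E: (13/38) * 3 = 39/38
  F: (18/38) * 1 = 18/38
  H: (3/38) * 4 = 12/38
  C: (3/38) * 4 = 12/38
  A: (1/38) * 5 = 5/38
Sum = (39 + 18 + 12 + 12 + 5)/38 = 86/38

L = 86/38 = 2.2632 bits/symbol


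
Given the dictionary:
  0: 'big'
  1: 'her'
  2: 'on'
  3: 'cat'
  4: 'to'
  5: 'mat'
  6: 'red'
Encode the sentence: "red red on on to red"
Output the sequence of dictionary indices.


Look up each word in the dictionary:
  'red' -> 6
  'red' -> 6
  'on' -> 2
  'on' -> 2
  'to' -> 4
  'red' -> 6

Encoded: [6, 6, 2, 2, 4, 6]


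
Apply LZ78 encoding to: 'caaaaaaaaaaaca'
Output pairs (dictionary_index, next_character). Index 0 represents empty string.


LZ78 encoding steps:
Dictionary: {0: ''}
Step 1: w='' (idx 0), next='c' -> output (0, 'c'), add 'c' as idx 1
Step 2: w='' (idx 0), next='a' -> output (0, 'a'), add 'a' as idx 2
Step 3: w='a' (idx 2), next='a' -> output (2, 'a'), add 'aa' as idx 3
Step 4: w='aa' (idx 3), next='a' -> output (3, 'a'), add 'aaa' as idx 4
Step 5: w='aaa' (idx 4), next='a' -> output (4, 'a'), add 'aaaa' as idx 5
Step 6: w='a' (idx 2), next='c' -> output (2, 'c'), add 'ac' as idx 6
Step 7: w='a' (idx 2), end of input -> output (2, '')


Encoded: [(0, 'c'), (0, 'a'), (2, 'a'), (3, 'a'), (4, 'a'), (2, 'c'), (2, '')]


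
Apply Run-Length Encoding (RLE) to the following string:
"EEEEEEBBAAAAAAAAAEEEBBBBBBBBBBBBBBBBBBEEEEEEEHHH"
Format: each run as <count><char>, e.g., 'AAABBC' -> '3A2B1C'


Scanning runs left to right:
  i=0: run of 'E' x 6 -> '6E'
  i=6: run of 'B' x 2 -> '2B'
  i=8: run of 'A' x 9 -> '9A'
  i=17: run of 'E' x 3 -> '3E'
  i=20: run of 'B' x 18 -> '18B'
  i=38: run of 'E' x 7 -> '7E'
  i=45: run of 'H' x 3 -> '3H'

RLE = 6E2B9A3E18B7E3H


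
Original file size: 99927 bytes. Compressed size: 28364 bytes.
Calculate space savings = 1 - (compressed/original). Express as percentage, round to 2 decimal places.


ratio = compressed/original = 28364/99927 = 0.283847
savings = 1 - ratio = 1 - 0.283847 = 0.716153
as a percentage: 0.716153 * 100 = 71.62%

Space savings = 1 - 28364/99927 = 71.62%


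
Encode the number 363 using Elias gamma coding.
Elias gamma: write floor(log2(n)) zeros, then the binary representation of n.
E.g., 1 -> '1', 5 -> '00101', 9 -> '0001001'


num_bits = floor(log2(363)) + 1 = 9
leading_zeros = num_bits - 1 = 8
binary(363) = 101101011

Elias gamma(363) = '00000000' + '101101011' = 00000000101101011 (17 bits)


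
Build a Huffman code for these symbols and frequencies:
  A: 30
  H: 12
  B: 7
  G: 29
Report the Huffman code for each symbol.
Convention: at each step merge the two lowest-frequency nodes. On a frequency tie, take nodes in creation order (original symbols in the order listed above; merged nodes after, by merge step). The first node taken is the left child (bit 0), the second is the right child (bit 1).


Huffman tree construction:
Step 1: Merge B(7) + H(12) = 19
Step 2: Merge (B+H)(19) + G(29) = 48
Step 3: Merge A(30) + ((B+H)+G)(48) = 78
Read each symbol's code off the tree from the root (left child = 0, right child = 1).

Codes:
  A: 0 (length 1)
  H: 101 (length 3)
  B: 100 (length 3)
  G: 11 (length 2)
Average code length: 145/78 = 1.8590 bits/symbol


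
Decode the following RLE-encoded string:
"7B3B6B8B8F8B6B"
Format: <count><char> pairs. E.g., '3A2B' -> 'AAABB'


Expanding each <count><char> pair:
  7B -> 'BBBBBBB'
  3B -> 'BBB'
  6B -> 'BBBBBB'
  8B -> 'BBBBBBBB'
  8F -> 'FFFFFFFF'
  8B -> 'BBBBBBBB'
  6B -> 'BBBBBB'

Decoded = BBBBBBBBBBBBBBBBBBBBBBBBFFFFFFFFBBBBBBBBBBBBBB


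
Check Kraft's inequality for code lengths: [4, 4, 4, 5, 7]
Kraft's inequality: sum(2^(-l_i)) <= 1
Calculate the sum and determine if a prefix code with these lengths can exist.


Sum = 2^(-4) + 2^(-4) + 2^(-4) + 2^(-5) + 2^(-7)
    = 0.0625 + 0.0625 + 0.0625 + 0.03125 + 0.0078125
    = 29/128 = 0.2265625
Since 0.2265625 <= 1, Kraft's inequality IS satisfied.
A prefix code with these lengths CAN exist.

Kraft sum = 0.2265625. Satisfied.


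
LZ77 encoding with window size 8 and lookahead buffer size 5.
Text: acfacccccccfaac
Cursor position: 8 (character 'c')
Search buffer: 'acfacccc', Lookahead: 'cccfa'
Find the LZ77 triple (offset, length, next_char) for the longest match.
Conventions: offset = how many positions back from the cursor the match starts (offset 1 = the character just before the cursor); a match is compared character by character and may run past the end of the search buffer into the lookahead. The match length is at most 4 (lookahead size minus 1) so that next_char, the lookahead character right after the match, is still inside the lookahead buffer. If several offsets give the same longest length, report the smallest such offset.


Try each offset into the search buffer:
  offset=1 (pos 7, char 'c'): match length 3
  offset=2 (pos 6, char 'c'): match length 3
  offset=3 (pos 5, char 'c'): match length 3
  offset=4 (pos 4, char 'c'): match length 3
  offset=5 (pos 3, char 'a'): match length 0
  offset=6 (pos 2, char 'f'): match length 0
  offset=7 (pos 1, char 'c'): match length 1
  offset=8 (pos 0, char 'a'): match length 0
Longest match has length 3, found at offsets 1, 2, 3, 4; take the smallest, offset 1.
next_char = character at position 8 + 3 = 11 -> 'f'

Best match: offset=1, length=3 (matching 'ccc' starting at position 7)
LZ77 triple: (1, 3, 'f')


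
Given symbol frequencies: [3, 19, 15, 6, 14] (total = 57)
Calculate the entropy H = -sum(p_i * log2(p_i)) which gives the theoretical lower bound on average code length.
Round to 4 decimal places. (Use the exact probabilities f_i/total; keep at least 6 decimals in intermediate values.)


Per-symbol terms -p_i * log2(p_i) with p_i = f_i/57:
  p = 3/57 = 0.052632: log2(p) = -4.247928, -p*log2(p) = 0.223575
  p = 19/57 = 0.333333: log2(p) = -1.584963, -p*log2(p) = 0.528321
  p = 15/57 = 0.263158: log2(p) = -1.925999, -p*log2(p) = 0.506842
  p = 6/57 = 0.105263: log2(p) = -3.247928, -p*log2(p) = 0.341887
  p = 14/57 = 0.245614: log2(p) = -2.025535, -p*log2(p) = 0.497500
H = 0.223575 + 0.528321 + 0.506842 + 0.341887 + 0.497500 = 2.098125

H = 2.0981 bits/symbol


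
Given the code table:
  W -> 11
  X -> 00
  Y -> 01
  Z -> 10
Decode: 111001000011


Decoding:
11 -> W
10 -> Z
01 -> Y
00 -> X
00 -> X
11 -> W


Result: WZYXXW


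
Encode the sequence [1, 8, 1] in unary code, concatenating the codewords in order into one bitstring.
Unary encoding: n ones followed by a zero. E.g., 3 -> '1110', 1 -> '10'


Encode each number as n ones followed by a terminating 0:
  1 -> 10 (2 bits)
  8 -> 111111110 (9 bits)
  1 -> 10 (2 bits)
Total length = 2 + 9 + 2 = 13 bits.

Unary([1, 8, 1]) = 1011111111010 (13 bits)


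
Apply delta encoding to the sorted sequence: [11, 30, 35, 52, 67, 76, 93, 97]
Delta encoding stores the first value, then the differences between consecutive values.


First value: 11
Deltas:
  30 - 11 = 19
  35 - 30 = 5
  52 - 35 = 17
  67 - 52 = 15
  76 - 67 = 9
  93 - 76 = 17
  97 - 93 = 4


Delta encoded: [11, 19, 5, 17, 15, 9, 17, 4]


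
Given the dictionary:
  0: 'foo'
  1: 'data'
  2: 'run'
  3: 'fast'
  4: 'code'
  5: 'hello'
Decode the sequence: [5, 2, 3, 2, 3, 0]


Look up each index in the dictionary:
  5 -> 'hello'
  2 -> 'run'
  3 -> 'fast'
  2 -> 'run'
  3 -> 'fast'
  0 -> 'foo'

Decoded: "hello run fast run fast foo"


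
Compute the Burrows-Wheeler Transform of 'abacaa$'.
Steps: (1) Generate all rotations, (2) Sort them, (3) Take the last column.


Rotations (sorted):
  0: $abacaa -> last char: a
  1: a$abaca -> last char: a
  2: aa$abac -> last char: c
  3: abacaa$ -> last char: $
  4: acaa$ab -> last char: b
  5: bacaa$a -> last char: a
  6: caa$aba -> last char: a


BWT = aac$baa


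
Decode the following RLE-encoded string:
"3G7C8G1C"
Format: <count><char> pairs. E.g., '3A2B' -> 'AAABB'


Expanding each <count><char> pair:
  3G -> 'GGG'
  7C -> 'CCCCCCC'
  8G -> 'GGGGGGGG'
  1C -> 'C'

Decoded = GGGCCCCCCCGGGGGGGGC


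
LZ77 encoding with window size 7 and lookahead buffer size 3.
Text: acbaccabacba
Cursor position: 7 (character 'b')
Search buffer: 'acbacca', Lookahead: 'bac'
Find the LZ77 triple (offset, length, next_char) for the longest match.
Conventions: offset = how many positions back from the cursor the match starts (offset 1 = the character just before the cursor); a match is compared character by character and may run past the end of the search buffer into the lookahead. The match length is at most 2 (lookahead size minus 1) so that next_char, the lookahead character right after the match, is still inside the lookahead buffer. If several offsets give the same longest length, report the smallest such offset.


Try each offset into the search buffer:
  offset=1 (pos 6, char 'a'): match length 0
  offset=2 (pos 5, char 'c'): match length 0
  offset=3 (pos 4, char 'c'): match length 0
  offset=4 (pos 3, char 'a'): match length 0
  offset=5 (pos 2, char 'b'): match length 2
  offset=6 (pos 1, char 'c'): match length 0
  offset=7 (pos 0, char 'a'): match length 0
Longest match has length 2 at offset 5.
next_char = character at position 7 + 2 = 9 -> 'c'

Best match: offset=5, length=2 (matching 'ba' starting at position 2)
LZ77 triple: (5, 2, 'c')


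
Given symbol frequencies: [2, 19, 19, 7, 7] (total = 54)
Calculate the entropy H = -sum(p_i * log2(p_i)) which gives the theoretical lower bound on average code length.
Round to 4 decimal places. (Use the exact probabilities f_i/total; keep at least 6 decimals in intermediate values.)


Per-symbol terms -p_i * log2(p_i) with p_i = f_i/54:
  p = 2/54 = 0.037037: log2(p) = -4.754888, -p*log2(p) = 0.176107
  p = 19/54 = 0.351852: log2(p) = -1.506960, -p*log2(p) = 0.530227
  p = 19/54 = 0.351852: log2(p) = -1.506960, -p*log2(p) = 0.530227
  p = 7/54 = 0.129630: log2(p) = -2.947533, -p*log2(p) = 0.382088
  p = 7/54 = 0.129630: log2(p) = -2.947533, -p*log2(p) = 0.382088
H = 0.176107 + 0.530227 + 0.530227 + 0.382088 + 0.382088 = 2.000737

H = 2.0007 bits/symbol


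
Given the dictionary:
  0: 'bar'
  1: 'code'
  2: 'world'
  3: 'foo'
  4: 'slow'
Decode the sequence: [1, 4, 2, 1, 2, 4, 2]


Look up each index in the dictionary:
  1 -> 'code'
  4 -> 'slow'
  2 -> 'world'
  1 -> 'code'
  2 -> 'world'
  4 -> 'slow'
  2 -> 'world'

Decoded: "code slow world code world slow world"


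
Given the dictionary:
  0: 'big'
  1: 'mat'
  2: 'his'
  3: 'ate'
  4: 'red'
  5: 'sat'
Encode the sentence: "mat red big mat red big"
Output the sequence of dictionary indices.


Look up each word in the dictionary:
  'mat' -> 1
  'red' -> 4
  'big' -> 0
  'mat' -> 1
  'red' -> 4
  'big' -> 0

Encoded: [1, 4, 0, 1, 4, 0]


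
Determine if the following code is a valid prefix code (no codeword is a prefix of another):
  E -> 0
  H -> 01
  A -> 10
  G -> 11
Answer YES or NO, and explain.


Checking each pair (does one codeword prefix another?):
  E='0' vs H='01': prefix -- VIOLATION

NO -- this is NOT a valid prefix code. E (0) is a prefix of H (01).


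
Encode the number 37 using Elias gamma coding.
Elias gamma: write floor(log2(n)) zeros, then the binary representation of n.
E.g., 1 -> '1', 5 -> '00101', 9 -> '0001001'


num_bits = floor(log2(37)) + 1 = 6
leading_zeros = num_bits - 1 = 5
binary(37) = 100101

Elias gamma(37) = '00000' + '100101' = 00000100101 (11 bits)


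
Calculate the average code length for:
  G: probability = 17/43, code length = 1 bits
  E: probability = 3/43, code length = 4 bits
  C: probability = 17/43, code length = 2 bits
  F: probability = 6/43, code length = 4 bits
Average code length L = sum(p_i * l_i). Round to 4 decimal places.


Weighted contributions p_i * l_i:
  G: (17/43) * 1 = 17/43
  E: (3/43) * 4 = 12/43
  C: (17/43) * 2 = 34/43
  F: (6/43) * 4 = 24/43
Sum = (17 + 12 + 34 + 24)/43 = 87/43

L = 87/43 = 2.0233 bits/symbol


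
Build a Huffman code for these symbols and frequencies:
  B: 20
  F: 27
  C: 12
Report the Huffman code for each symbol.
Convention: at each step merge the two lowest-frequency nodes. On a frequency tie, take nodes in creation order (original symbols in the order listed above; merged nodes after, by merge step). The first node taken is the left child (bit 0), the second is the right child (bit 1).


Huffman tree construction:
Step 1: Merge C(12) + B(20) = 32
Step 2: Merge F(27) + (C+B)(32) = 59
Read each symbol's code off the tree from the root (left child = 0, right child = 1).

Codes:
  B: 11 (length 2)
  F: 0 (length 1)
  C: 10 (length 2)
Average code length: 91/59 = 1.5424 bits/symbol


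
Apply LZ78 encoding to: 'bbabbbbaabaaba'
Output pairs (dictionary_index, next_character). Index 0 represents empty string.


LZ78 encoding steps:
Dictionary: {0: ''}
Step 1: w='' (idx 0), next='b' -> output (0, 'b'), add 'b' as idx 1
Step 2: w='b' (idx 1), next='a' -> output (1, 'a'), add 'ba' as idx 2
Step 3: w='b' (idx 1), next='b' -> output (1, 'b'), add 'bb' as idx 3
Step 4: w='bb' (idx 3), next='a' -> output (3, 'a'), add 'bba' as idx 4
Step 5: w='' (idx 0), next='a' -> output (0, 'a'), add 'a' as idx 5
Step 6: w='ba' (idx 2), next='a' -> output (2, 'a'), add 'baa' as idx 6
Step 7: w='ba' (idx 2), end of input -> output (2, '')


Encoded: [(0, 'b'), (1, 'a'), (1, 'b'), (3, 'a'), (0, 'a'), (2, 'a'), (2, '')]


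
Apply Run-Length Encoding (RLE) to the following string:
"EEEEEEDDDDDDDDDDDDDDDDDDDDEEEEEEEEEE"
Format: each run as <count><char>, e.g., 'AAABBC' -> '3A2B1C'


Scanning runs left to right:
  i=0: run of 'E' x 6 -> '6E'
  i=6: run of 'D' x 20 -> '20D'
  i=26: run of 'E' x 10 -> '10E'

RLE = 6E20D10E


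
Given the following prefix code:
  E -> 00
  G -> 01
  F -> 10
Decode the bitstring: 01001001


Decoding step by step:
Bits 01 -> G
Bits 00 -> E
Bits 10 -> F
Bits 01 -> G


Decoded message: GEFG


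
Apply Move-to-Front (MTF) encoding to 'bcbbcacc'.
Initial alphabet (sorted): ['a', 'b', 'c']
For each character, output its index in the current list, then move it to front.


MTF encoding:
'b': index 1 in ['a', 'b', 'c'] -> ['b', 'a', 'c']
'c': index 2 in ['b', 'a', 'c'] -> ['c', 'b', 'a']
'b': index 1 in ['c', 'b', 'a'] -> ['b', 'c', 'a']
'b': index 0 in ['b', 'c', 'a'] -> ['b', 'c', 'a']
'c': index 1 in ['b', 'c', 'a'] -> ['c', 'b', 'a']
'a': index 2 in ['c', 'b', 'a'] -> ['a', 'c', 'b']
'c': index 1 in ['a', 'c', 'b'] -> ['c', 'a', 'b']
'c': index 0 in ['c', 'a', 'b'] -> ['c', 'a', 'b']


Output: [1, 2, 1, 0, 1, 2, 1, 0]


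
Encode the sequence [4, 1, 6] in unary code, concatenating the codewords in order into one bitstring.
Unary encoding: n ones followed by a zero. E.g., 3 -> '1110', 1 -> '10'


Encode each number as n ones followed by a terminating 0:
  4 -> 11110 (5 bits)
  1 -> 10 (2 bits)
  6 -> 1111110 (7 bits)
Total length = 5 + 2 + 7 = 14 bits.

Unary([4, 1, 6]) = 11110101111110 (14 bits)


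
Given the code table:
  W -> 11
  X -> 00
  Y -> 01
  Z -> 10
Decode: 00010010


Decoding:
00 -> X
01 -> Y
00 -> X
10 -> Z


Result: XYXZ


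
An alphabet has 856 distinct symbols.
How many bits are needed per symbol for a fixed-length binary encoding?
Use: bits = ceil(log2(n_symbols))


log2(856) = 9.7415
Bracket: 2^9 = 512 < 856 <= 2^10 = 1024
So ceil(log2(856)) = 10

bits = ceil(log2(856)) = ceil(9.7415) = 10 bits


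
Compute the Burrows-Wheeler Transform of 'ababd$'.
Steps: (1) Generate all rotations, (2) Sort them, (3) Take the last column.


Rotations (sorted):
  0: $ababd -> last char: d
  1: ababd$ -> last char: $
  2: abd$ab -> last char: b
  3: babd$a -> last char: a
  4: bd$aba -> last char: a
  5: d$abab -> last char: b


BWT = d$baab


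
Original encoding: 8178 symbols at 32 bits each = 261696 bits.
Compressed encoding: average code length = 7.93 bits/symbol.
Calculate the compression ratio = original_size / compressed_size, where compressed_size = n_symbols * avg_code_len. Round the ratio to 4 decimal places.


original_size = n_symbols * orig_bits = 8178 * 32 = 261696 bits
compressed_size = n_symbols * avg_code_len = 8178 * 7.93 = 64851.54 bits
ratio = original_size / compressed_size = 261696 / 64851.54 = 4.0353

Compression ratio = 4.0353


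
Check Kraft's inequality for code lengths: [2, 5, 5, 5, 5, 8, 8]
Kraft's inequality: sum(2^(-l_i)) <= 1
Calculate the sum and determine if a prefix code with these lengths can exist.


Sum = 2^(-2) + 2^(-5) + 2^(-5) + 2^(-5) + 2^(-5) + 2^(-8) + 2^(-8)
    = 0.25 + 0.03125 + 0.03125 + 0.03125 + 0.03125 + 0.00390625 + 0.00390625
    = 98/256 = 0.3828125
Since 0.3828125 <= 1, Kraft's inequality IS satisfied.
A prefix code with these lengths CAN exist.

Kraft sum = 0.3828125. Satisfied.


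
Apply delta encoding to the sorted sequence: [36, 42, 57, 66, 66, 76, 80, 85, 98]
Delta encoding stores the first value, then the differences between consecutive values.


First value: 36
Deltas:
  42 - 36 = 6
  57 - 42 = 15
  66 - 57 = 9
  66 - 66 = 0
  76 - 66 = 10
  80 - 76 = 4
  85 - 80 = 5
  98 - 85 = 13


Delta encoded: [36, 6, 15, 9, 0, 10, 4, 5, 13]


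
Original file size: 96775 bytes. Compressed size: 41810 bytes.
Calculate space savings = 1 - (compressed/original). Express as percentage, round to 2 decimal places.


ratio = compressed/original = 41810/96775 = 0.432033
savings = 1 - ratio = 1 - 0.432033 = 0.567967
as a percentage: 0.567967 * 100 = 56.8%

Space savings = 1 - 41810/96775 = 56.8%


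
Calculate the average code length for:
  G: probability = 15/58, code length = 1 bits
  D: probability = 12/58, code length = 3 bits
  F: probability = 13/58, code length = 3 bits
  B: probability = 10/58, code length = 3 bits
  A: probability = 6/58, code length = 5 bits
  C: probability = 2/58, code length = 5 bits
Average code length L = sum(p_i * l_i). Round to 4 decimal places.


Weighted contributions p_i * l_i:
  G: (15/58) * 1 = 15/58
  D: (12/58) * 3 = 36/58
  F: (13/58) * 3 = 39/58
  B: (10/58) * 3 = 30/58
  A: (6/58) * 5 = 30/58
  C: (2/58) * 5 = 10/58
Sum = (15 + 36 + 39 + 30 + 30 + 10)/58 = 160/58

L = 160/58 = 2.7586 bits/symbol


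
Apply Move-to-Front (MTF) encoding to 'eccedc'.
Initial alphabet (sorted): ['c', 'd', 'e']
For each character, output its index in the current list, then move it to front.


MTF encoding:
'e': index 2 in ['c', 'd', 'e'] -> ['e', 'c', 'd']
'c': index 1 in ['e', 'c', 'd'] -> ['c', 'e', 'd']
'c': index 0 in ['c', 'e', 'd'] -> ['c', 'e', 'd']
'e': index 1 in ['c', 'e', 'd'] -> ['e', 'c', 'd']
'd': index 2 in ['e', 'c', 'd'] -> ['d', 'e', 'c']
'c': index 2 in ['d', 'e', 'c'] -> ['c', 'd', 'e']


Output: [2, 1, 0, 1, 2, 2]


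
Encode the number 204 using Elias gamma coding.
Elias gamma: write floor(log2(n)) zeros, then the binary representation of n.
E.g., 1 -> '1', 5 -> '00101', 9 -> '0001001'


num_bits = floor(log2(204)) + 1 = 8
leading_zeros = num_bits - 1 = 7
binary(204) = 11001100

Elias gamma(204) = '0000000' + '11001100' = 000000011001100 (15 bits)


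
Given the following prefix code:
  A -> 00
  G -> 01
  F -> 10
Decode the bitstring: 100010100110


Decoding step by step:
Bits 10 -> F
Bits 00 -> A
Bits 10 -> F
Bits 10 -> F
Bits 01 -> G
Bits 10 -> F


Decoded message: FAFFGF


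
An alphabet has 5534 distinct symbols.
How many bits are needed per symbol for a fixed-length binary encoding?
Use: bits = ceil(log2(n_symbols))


log2(5534) = 12.4341
Bracket: 2^12 = 4096 < 5534 <= 2^13 = 8192
So ceil(log2(5534)) = 13

bits = ceil(log2(5534)) = ceil(12.4341) = 13 bits


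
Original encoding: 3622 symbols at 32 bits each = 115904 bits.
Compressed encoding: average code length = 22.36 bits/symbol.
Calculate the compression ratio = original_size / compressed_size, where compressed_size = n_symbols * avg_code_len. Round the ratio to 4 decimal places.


original_size = n_symbols * orig_bits = 3622 * 32 = 115904 bits
compressed_size = n_symbols * avg_code_len = 3622 * 22.36 = 80987.92 bits
ratio = original_size / compressed_size = 115904 / 80987.92 = 1.4311

Compression ratio = 1.4311


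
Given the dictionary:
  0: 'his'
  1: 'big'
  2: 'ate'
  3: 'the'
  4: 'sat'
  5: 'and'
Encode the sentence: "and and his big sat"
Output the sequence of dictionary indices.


Look up each word in the dictionary:
  'and' -> 5
  'and' -> 5
  'his' -> 0
  'big' -> 1
  'sat' -> 4

Encoded: [5, 5, 0, 1, 4]


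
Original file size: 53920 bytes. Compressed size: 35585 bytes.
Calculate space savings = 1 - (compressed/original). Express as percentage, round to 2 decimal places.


ratio = compressed/original = 35585/53920 = 0.659959
savings = 1 - ratio = 1 - 0.659959 = 0.340041
as a percentage: 0.340041 * 100 = 34.0%

Space savings = 1 - 35585/53920 = 34.0%


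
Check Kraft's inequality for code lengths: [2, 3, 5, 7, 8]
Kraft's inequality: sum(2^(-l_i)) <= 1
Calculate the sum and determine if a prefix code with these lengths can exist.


Sum = 2^(-2) + 2^(-3) + 2^(-5) + 2^(-7) + 2^(-8)
    = 0.25 + 0.125 + 0.03125 + 0.0078125 + 0.00390625
    = 107/256 = 0.41796875
Since 0.41796875 <= 1, Kraft's inequality IS satisfied.
A prefix code with these lengths CAN exist.

Kraft sum = 0.41796875. Satisfied.


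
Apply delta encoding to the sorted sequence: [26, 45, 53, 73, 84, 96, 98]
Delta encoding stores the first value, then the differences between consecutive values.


First value: 26
Deltas:
  45 - 26 = 19
  53 - 45 = 8
  73 - 53 = 20
  84 - 73 = 11
  96 - 84 = 12
  98 - 96 = 2


Delta encoded: [26, 19, 8, 20, 11, 12, 2]


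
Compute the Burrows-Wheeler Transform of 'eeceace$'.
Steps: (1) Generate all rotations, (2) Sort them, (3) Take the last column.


Rotations (sorted):
  0: $eeceace -> last char: e
  1: ace$eece -> last char: e
  2: ce$eecea -> last char: a
  3: ceace$ee -> last char: e
  4: e$eeceac -> last char: c
  5: eace$eec -> last char: c
  6: eceace$e -> last char: e
  7: eeceace$ -> last char: $


BWT = eeaecce$


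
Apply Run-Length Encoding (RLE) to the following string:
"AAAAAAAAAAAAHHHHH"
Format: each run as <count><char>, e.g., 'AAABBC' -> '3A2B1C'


Scanning runs left to right:
  i=0: run of 'A' x 12 -> '12A'
  i=12: run of 'H' x 5 -> '5H'

RLE = 12A5H


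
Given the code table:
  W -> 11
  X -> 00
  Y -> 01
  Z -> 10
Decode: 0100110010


Decoding:
01 -> Y
00 -> X
11 -> W
00 -> X
10 -> Z


Result: YXWXZ


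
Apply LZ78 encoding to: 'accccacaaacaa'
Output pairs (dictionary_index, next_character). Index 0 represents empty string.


LZ78 encoding steps:
Dictionary: {0: ''}
Step 1: w='' (idx 0), next='a' -> output (0, 'a'), add 'a' as idx 1
Step 2: w='' (idx 0), next='c' -> output (0, 'c'), add 'c' as idx 2
Step 3: w='c' (idx 2), next='c' -> output (2, 'c'), add 'cc' as idx 3
Step 4: w='c' (idx 2), next='a' -> output (2, 'a'), add 'ca' as idx 4
Step 5: w='ca' (idx 4), next='a' -> output (4, 'a'), add 'caa' as idx 5
Step 6: w='a' (idx 1), next='c' -> output (1, 'c'), add 'ac' as idx 6
Step 7: w='a' (idx 1), next='a' -> output (1, 'a'), add 'aa' as idx 7


Encoded: [(0, 'a'), (0, 'c'), (2, 'c'), (2, 'a'), (4, 'a'), (1, 'c'), (1, 'a')]


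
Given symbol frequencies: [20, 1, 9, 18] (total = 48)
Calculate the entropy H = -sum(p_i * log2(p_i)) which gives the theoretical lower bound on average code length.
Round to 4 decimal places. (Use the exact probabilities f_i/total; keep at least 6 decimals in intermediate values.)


Per-symbol terms -p_i * log2(p_i) with p_i = f_i/48:
  p = 20/48 = 0.416667: log2(p) = -1.263034, -p*log2(p) = 0.526264
  p = 1/48 = 0.020833: log2(p) = -5.584963, -p*log2(p) = 0.116353
  p = 9/48 = 0.187500: log2(p) = -2.415037, -p*log2(p) = 0.452820
  p = 18/48 = 0.375000: log2(p) = -1.415037, -p*log2(p) = 0.530639
H = 0.526264 + 0.116353 + 0.452820 + 0.530639 = 1.626076

H = 1.6261 bits/symbol


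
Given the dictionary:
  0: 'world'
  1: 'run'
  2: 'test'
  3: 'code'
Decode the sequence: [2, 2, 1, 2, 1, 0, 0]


Look up each index in the dictionary:
  2 -> 'test'
  2 -> 'test'
  1 -> 'run'
  2 -> 'test'
  1 -> 'run'
  0 -> 'world'
  0 -> 'world'

Decoded: "test test run test run world world"


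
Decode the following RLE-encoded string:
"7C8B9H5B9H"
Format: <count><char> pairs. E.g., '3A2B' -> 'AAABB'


Expanding each <count><char> pair:
  7C -> 'CCCCCCC'
  8B -> 'BBBBBBBB'
  9H -> 'HHHHHHHHH'
  5B -> 'BBBBB'
  9H -> 'HHHHHHHHH'

Decoded = CCCCCCCBBBBBBBBHHHHHHHHHBBBBBHHHHHHHHH


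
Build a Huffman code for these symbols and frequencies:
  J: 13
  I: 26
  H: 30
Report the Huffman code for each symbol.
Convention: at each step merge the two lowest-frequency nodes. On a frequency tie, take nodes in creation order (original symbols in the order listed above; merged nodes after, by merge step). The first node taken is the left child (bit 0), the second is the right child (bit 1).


Huffman tree construction:
Step 1: Merge J(13) + I(26) = 39
Step 2: Merge H(30) + (J+I)(39) = 69
Read each symbol's code off the tree from the root (left child = 0, right child = 1).

Codes:
  J: 10 (length 2)
  I: 11 (length 2)
  H: 0 (length 1)
Average code length: 108/69 = 1.5652 bits/symbol


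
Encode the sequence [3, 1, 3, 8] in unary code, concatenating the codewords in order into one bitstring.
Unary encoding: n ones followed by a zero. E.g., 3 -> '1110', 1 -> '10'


Encode each number as n ones followed by a terminating 0:
  3 -> 1110 (4 bits)
  1 -> 10 (2 bits)
  3 -> 1110 (4 bits)
  8 -> 111111110 (9 bits)
Total length = 4 + 2 + 4 + 9 = 19 bits.

Unary([3, 1, 3, 8]) = 1110101110111111110 (19 bits)


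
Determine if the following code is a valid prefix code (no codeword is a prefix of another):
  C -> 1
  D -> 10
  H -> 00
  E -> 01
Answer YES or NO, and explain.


Checking each pair (does one codeword prefix another?):
  C='1' vs D='10': prefix -- VIOLATION

NO -- this is NOT a valid prefix code. C (1) is a prefix of D (10).


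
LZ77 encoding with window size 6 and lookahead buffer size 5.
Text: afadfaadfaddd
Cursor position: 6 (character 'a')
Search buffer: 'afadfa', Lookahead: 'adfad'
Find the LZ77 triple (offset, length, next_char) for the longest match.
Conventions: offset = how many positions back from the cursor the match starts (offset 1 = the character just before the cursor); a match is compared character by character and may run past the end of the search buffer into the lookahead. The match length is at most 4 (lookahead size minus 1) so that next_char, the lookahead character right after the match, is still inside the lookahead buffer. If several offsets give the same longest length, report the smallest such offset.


Try each offset into the search buffer:
  offset=1 (pos 5, char 'a'): match length 1
  offset=2 (pos 4, char 'f'): match length 0
  offset=3 (pos 3, char 'd'): match length 0
  offset=4 (pos 2, char 'a'): match length 4
  offset=5 (pos 1, char 'f'): match length 0
  offset=6 (pos 0, char 'a'): match length 1
Longest match has length 4 at offset 4.
next_char = character at position 6 + 4 = 10 -> 'd'

Best match: offset=4, length=4 (matching 'adfa' starting at position 2)
LZ77 triple: (4, 4, 'd')


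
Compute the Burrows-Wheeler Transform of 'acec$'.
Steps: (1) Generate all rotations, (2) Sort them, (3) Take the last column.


Rotations (sorted):
  0: $acec -> last char: c
  1: acec$ -> last char: $
  2: c$ace -> last char: e
  3: cec$a -> last char: a
  4: ec$ac -> last char: c


BWT = c$eac


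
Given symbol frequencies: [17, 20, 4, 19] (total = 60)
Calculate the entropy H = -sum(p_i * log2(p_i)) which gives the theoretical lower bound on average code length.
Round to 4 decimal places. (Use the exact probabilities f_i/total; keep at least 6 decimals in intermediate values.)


Per-symbol terms -p_i * log2(p_i) with p_i = f_i/60:
  p = 17/60 = 0.283333: log2(p) = -1.819428, -p*log2(p) = 0.515505
  p = 20/60 = 0.333333: log2(p) = -1.584963, -p*log2(p) = 0.528321
  p = 4/60 = 0.066667: log2(p) = -3.906891, -p*log2(p) = 0.260459
  p = 19/60 = 0.316667: log2(p) = -1.658963, -p*log2(p) = 0.525338
H = 0.515505 + 0.528321 + 0.260459 + 0.525338 = 1.829623

H = 1.8296 bits/symbol


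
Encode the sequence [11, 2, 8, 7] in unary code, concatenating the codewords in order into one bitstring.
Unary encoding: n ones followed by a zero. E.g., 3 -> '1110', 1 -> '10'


Encode each number as n ones followed by a terminating 0:
  11 -> 111111111110 (12 bits)
  2 -> 110 (3 bits)
  8 -> 111111110 (9 bits)
  7 -> 11111110 (8 bits)
Total length = 12 + 3 + 9 + 8 = 32 bits.

Unary([11, 2, 8, 7]) = 11111111111011011111111011111110 (32 bits)


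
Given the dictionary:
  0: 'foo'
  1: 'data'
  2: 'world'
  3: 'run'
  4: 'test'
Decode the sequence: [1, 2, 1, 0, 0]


Look up each index in the dictionary:
  1 -> 'data'
  2 -> 'world'
  1 -> 'data'
  0 -> 'foo'
  0 -> 'foo'

Decoded: "data world data foo foo"


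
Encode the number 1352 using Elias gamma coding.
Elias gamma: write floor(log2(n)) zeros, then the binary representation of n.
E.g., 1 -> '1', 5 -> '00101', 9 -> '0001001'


num_bits = floor(log2(1352)) + 1 = 11
leading_zeros = num_bits - 1 = 10
binary(1352) = 10101001000

Elias gamma(1352) = '0000000000' + '10101001000' = 000000000010101001000 (21 bits)


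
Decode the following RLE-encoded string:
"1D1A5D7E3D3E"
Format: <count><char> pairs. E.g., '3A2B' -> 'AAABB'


Expanding each <count><char> pair:
  1D -> 'D'
  1A -> 'A'
  5D -> 'DDDDD'
  7E -> 'EEEEEEE'
  3D -> 'DDD'
  3E -> 'EEE'

Decoded = DADDDDDEEEEEEEDDDEEE


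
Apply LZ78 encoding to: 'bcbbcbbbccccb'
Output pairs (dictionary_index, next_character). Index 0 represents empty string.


LZ78 encoding steps:
Dictionary: {0: ''}
Step 1: w='' (idx 0), next='b' -> output (0, 'b'), add 'b' as idx 1
Step 2: w='' (idx 0), next='c' -> output (0, 'c'), add 'c' as idx 2
Step 3: w='b' (idx 1), next='b' -> output (1, 'b'), add 'bb' as idx 3
Step 4: w='c' (idx 2), next='b' -> output (2, 'b'), add 'cb' as idx 4
Step 5: w='bb' (idx 3), next='c' -> output (3, 'c'), add 'bbc' as idx 5
Step 6: w='c' (idx 2), next='c' -> output (2, 'c'), add 'cc' as idx 6
Step 7: w='cb' (idx 4), end of input -> output (4, '')


Encoded: [(0, 'b'), (0, 'c'), (1, 'b'), (2, 'b'), (3, 'c'), (2, 'c'), (4, '')]


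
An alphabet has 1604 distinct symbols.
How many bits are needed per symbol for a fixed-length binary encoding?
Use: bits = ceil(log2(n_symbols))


log2(1604) = 10.6475
Bracket: 2^10 = 1024 < 1604 <= 2^11 = 2048
So ceil(log2(1604)) = 11

bits = ceil(log2(1604)) = ceil(10.6475) = 11 bits


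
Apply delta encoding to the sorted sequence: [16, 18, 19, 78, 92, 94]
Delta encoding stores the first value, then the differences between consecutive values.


First value: 16
Deltas:
  18 - 16 = 2
  19 - 18 = 1
  78 - 19 = 59
  92 - 78 = 14
  94 - 92 = 2


Delta encoded: [16, 2, 1, 59, 14, 2]


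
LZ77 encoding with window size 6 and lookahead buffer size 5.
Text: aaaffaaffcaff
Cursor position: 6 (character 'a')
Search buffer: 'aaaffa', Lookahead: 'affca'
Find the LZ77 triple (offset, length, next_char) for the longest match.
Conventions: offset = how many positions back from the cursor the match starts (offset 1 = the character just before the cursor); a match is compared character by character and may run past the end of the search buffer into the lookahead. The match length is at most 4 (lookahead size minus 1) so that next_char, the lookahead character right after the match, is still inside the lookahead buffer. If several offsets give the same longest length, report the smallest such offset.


Try each offset into the search buffer:
  offset=1 (pos 5, char 'a'): match length 1
  offset=2 (pos 4, char 'f'): match length 0
  offset=3 (pos 3, char 'f'): match length 0
  offset=4 (pos 2, char 'a'): match length 3
  offset=5 (pos 1, char 'a'): match length 1
  offset=6 (pos 0, char 'a'): match length 1
Longest match has length 3 at offset 4.
next_char = character at position 6 + 3 = 9 -> 'c'

Best match: offset=4, length=3 (matching 'aff' starting at position 2)
LZ77 triple: (4, 3, 'c')


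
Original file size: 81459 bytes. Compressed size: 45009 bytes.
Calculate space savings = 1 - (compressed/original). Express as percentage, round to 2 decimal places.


ratio = compressed/original = 45009/81459 = 0.552536
savings = 1 - ratio = 1 - 0.552536 = 0.447464
as a percentage: 0.447464 * 100 = 44.75%

Space savings = 1 - 45009/81459 = 44.75%


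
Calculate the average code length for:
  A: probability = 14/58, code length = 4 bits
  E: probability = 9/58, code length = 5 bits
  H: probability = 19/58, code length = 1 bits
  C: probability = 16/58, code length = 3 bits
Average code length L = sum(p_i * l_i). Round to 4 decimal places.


Weighted contributions p_i * l_i:
  A: (14/58) * 4 = 56/58
  E: (9/58) * 5 = 45/58
  H: (19/58) * 1 = 19/58
  C: (16/58) * 3 = 48/58
Sum = (56 + 45 + 19 + 48)/58 = 168/58

L = 168/58 = 2.8966 bits/symbol


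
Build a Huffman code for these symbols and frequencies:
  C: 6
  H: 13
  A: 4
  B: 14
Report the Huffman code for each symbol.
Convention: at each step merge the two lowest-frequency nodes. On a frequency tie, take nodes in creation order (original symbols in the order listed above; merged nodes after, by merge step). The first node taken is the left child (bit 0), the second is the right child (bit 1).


Huffman tree construction:
Step 1: Merge A(4) + C(6) = 10
Step 2: Merge (A+C)(10) + H(13) = 23
Step 3: Merge B(14) + ((A+C)+H)(23) = 37
Read each symbol's code off the tree from the root (left child = 0, right child = 1).

Codes:
  C: 101 (length 3)
  H: 11 (length 2)
  A: 100 (length 3)
  B: 0 (length 1)
Average code length: 70/37 = 1.8919 bits/symbol


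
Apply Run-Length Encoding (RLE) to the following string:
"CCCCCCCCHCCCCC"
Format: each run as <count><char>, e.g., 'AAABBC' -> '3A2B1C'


Scanning runs left to right:
  i=0: run of 'C' x 8 -> '8C'
  i=8: run of 'H' x 1 -> '1H'
  i=9: run of 'C' x 5 -> '5C'

RLE = 8C1H5C


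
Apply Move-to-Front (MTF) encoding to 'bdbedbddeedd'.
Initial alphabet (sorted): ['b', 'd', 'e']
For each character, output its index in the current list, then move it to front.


MTF encoding:
'b': index 0 in ['b', 'd', 'e'] -> ['b', 'd', 'e']
'd': index 1 in ['b', 'd', 'e'] -> ['d', 'b', 'e']
'b': index 1 in ['d', 'b', 'e'] -> ['b', 'd', 'e']
'e': index 2 in ['b', 'd', 'e'] -> ['e', 'b', 'd']
'd': index 2 in ['e', 'b', 'd'] -> ['d', 'e', 'b']
'b': index 2 in ['d', 'e', 'b'] -> ['b', 'd', 'e']
'd': index 1 in ['b', 'd', 'e'] -> ['d', 'b', 'e']
'd': index 0 in ['d', 'b', 'e'] -> ['d', 'b', 'e']
'e': index 2 in ['d', 'b', 'e'] -> ['e', 'd', 'b']
'e': index 0 in ['e', 'd', 'b'] -> ['e', 'd', 'b']
'd': index 1 in ['e', 'd', 'b'] -> ['d', 'e', 'b']
'd': index 0 in ['d', 'e', 'b'] -> ['d', 'e', 'b']


Output: [0, 1, 1, 2, 2, 2, 1, 0, 2, 0, 1, 0]


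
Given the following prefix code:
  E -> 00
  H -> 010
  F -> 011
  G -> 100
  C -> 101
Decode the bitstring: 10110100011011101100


Decoding step by step:
Bits 101 -> C
Bits 101 -> C
Bits 00 -> E
Bits 011 -> F
Bits 011 -> F
Bits 101 -> C
Bits 100 -> G


Decoded message: CCEFFCG


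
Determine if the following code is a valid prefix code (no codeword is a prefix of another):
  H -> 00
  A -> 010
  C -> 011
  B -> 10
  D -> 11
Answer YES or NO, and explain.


Checking each pair (does one codeword prefix another?):
  H='00' vs A='010': no prefix
  H='00' vs C='011': no prefix
  H='00' vs B='10': no prefix
  H='00' vs D='11': no prefix
  A='010' vs H='00': no prefix
  A='010' vs C='011': no prefix
  A='010' vs B='10': no prefix
  A='010' vs D='11': no prefix
  C='011' vs H='00': no prefix
  C='011' vs A='010': no prefix
  C='011' vs B='10': no prefix
  C='011' vs D='11': no prefix
  B='10' vs H='00': no prefix
  B='10' vs A='010': no prefix
  B='10' vs C='011': no prefix
  B='10' vs D='11': no prefix
  D='11' vs H='00': no prefix
  D='11' vs A='010': no prefix
  D='11' vs C='011': no prefix
  D='11' vs B='10': no prefix
No violation found over all pairs.

YES -- this is a valid prefix code. No codeword is a prefix of any other codeword.


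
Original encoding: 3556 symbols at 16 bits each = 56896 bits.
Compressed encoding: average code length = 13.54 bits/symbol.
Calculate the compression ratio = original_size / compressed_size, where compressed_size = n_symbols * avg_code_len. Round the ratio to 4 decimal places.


original_size = n_symbols * orig_bits = 3556 * 16 = 56896 bits
compressed_size = n_symbols * avg_code_len = 3556 * 13.54 = 48148.24 bits
ratio = original_size / compressed_size = 56896 / 48148.24 = 1.1817

Compression ratio = 1.1817


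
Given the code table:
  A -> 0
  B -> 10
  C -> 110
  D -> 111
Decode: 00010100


Decoding:
0 -> A
0 -> A
0 -> A
10 -> B
10 -> B
0 -> A


Result: AAABBA


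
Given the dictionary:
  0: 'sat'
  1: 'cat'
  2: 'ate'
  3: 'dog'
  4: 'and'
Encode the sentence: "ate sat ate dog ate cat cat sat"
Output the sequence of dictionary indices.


Look up each word in the dictionary:
  'ate' -> 2
  'sat' -> 0
  'ate' -> 2
  'dog' -> 3
  'ate' -> 2
  'cat' -> 1
  'cat' -> 1
  'sat' -> 0

Encoded: [2, 0, 2, 3, 2, 1, 1, 0]
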